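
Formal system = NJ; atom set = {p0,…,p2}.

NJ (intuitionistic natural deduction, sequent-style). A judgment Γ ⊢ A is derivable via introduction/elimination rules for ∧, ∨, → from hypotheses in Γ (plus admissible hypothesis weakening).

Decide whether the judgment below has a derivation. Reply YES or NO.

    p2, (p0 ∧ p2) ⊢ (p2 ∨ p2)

Derivation (root first):
[Wk] p2, (p0 ∧ p2) ⊢ (p2 ∨ p2)
  [∨I₂] p2 ⊢ (p2 ∨ p2)
    [Ax] p2 ⊢ p2

Result: YES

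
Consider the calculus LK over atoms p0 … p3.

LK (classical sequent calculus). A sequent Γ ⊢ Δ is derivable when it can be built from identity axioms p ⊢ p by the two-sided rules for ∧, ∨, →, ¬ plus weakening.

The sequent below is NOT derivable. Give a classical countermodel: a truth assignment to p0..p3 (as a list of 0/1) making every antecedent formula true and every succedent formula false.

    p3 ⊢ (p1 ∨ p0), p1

Truth-table refutation:
  v=0000: Γ:[p3=F] Δ:[(p1 ∨ p0)=F, p1=F] refutes=False
  v=0001: Γ:[p3=T] Δ:[(p1 ∨ p0)=F, p1=F] refutes=True  ← countermodel

Result: [0, 0, 0, 1]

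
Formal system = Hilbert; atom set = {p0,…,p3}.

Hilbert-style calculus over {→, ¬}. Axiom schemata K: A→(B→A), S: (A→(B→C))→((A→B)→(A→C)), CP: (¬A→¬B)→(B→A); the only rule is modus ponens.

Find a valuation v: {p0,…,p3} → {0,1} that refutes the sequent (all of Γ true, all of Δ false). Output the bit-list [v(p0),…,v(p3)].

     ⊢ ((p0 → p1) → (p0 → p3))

Enumerate valuations to refute Γ ⊢ Δ:
  v=0000: Γ:[] Δ:[((p0 → p1) → (p0 → p3))=T] refutes=False
  v=0001: Γ:[] Δ:[((p0 → p1) → (p0 → p3))=T] refutes=False
  v=0010: Γ:[] Δ:[((p0 → p1) → (p0 → p3))=T] refutes=False
  v=0011: Γ:[] Δ:[((p0 → p1) → (p0 → p3))=T] refutes=False
  v=0100: Γ:[] Δ:[((p0 → p1) → (p0 → p3))=T] refutes=False
  v=0101: Γ:[] Δ:[((p0 → p1) → (p0 → p3))=T] refutes=False
  v=0110: Γ:[] Δ:[((p0 → p1) → (p0 → p3))=T] refutes=False
  v=0111: Γ:[] Δ:[((p0 → p1) → (p0 → p3))=T] refutes=False
  v=1000: Γ:[] Δ:[((p0 → p1) → (p0 → p3))=T] refutes=False
  v=1001: Γ:[] Δ:[((p0 → p1) → (p0 → p3))=T] refutes=False
  v=1010: Γ:[] Δ:[((p0 → p1) → (p0 → p3))=T] refutes=False
  v=1011: Γ:[] Δ:[((p0 → p1) → (p0 → p3))=T] refutes=False
  v=1100: Γ:[] Δ:[((p0 → p1) → (p0 → p3))=F] refutes=True  ← countermodel

Result: [1, 1, 0, 0]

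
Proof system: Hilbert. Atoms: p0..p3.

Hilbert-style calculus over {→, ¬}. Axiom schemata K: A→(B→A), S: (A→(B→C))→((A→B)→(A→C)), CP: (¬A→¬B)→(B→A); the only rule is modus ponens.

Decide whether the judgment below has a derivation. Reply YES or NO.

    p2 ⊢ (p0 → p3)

Truth-table refutation:
  v=0000: Γ:[p2=F] Δ:[(p0 → p3)=T] refutes=False
  v=0001: Γ:[p2=F] Δ:[(p0 → p3)=T] refutes=False
  v=0010: Γ:[p2=T] Δ:[(p0 → p3)=T] refutes=False
  v=0011: Γ:[p2=T] Δ:[(p0 → p3)=T] refutes=False
  v=0100: Γ:[p2=F] Δ:[(p0 → p3)=T] refutes=False
  v=0101: Γ:[p2=F] Δ:[(p0 → p3)=T] refutes=False
  v=0110: Γ:[p2=T] Δ:[(p0 → p3)=T] refutes=False
  v=0111: Γ:[p2=T] Δ:[(p0 → p3)=T] refutes=False
  v=1000: Γ:[p2=F] Δ:[(p0 → p3)=F] refutes=False
  v=1001: Γ:[p2=F] Δ:[(p0 → p3)=T] refutes=False
  v=1010: Γ:[p2=T] Δ:[(p0 → p3)=F] refutes=True  ← countermodel

Result: NO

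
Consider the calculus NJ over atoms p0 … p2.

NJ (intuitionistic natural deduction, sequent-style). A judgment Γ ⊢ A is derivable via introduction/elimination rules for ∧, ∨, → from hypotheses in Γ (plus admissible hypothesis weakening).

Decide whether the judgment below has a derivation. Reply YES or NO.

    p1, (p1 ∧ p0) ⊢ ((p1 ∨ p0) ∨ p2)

Derivation (root first):
[∨I₁] p1, (p1 ∧ p0) ⊢ ((p1 ∨ p0) ∨ p2)
  [∨I₁] p1, (p1 ∧ p0) ⊢ (p1 ∨ p0)
    [Wk] p1, (p1 ∧ p0) ⊢ p1
      [Ax] p1 ⊢ p1

Result: YES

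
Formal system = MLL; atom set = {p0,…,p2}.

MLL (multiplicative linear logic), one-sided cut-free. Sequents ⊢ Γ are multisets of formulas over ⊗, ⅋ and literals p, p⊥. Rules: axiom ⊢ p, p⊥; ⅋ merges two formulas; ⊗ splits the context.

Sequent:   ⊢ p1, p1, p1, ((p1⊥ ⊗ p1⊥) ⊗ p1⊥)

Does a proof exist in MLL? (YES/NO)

Proof tree:
[⊗]  ⊢ p1, p1, p1, ((p1⊥ ⊗ p1⊥) ⊗ p1⊥)
  [⊗]  ⊢ p1, p1, (p1⊥ ⊗ p1⊥)
    [Ax]  ⊢ p1, p1⊥
    [Ax]  ⊢ p1, p1⊥
  [Ax]  ⊢ p1, p1⊥

Result: YES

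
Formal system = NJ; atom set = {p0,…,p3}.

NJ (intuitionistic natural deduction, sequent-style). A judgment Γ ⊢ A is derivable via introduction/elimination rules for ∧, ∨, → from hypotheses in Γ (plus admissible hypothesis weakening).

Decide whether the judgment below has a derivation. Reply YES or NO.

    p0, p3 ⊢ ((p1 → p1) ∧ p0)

Proof tree:
[Wk] p0, p3 ⊢ ((p1 → p1) ∧ p0)
  [∧I] p0 ⊢ ((p1 → p1) ∧ p0)
    [→I]  ⊢ (p1 → p1)
      [Ax] p1 ⊢ p1
    [Ax] p0 ⊢ p0

Result: YES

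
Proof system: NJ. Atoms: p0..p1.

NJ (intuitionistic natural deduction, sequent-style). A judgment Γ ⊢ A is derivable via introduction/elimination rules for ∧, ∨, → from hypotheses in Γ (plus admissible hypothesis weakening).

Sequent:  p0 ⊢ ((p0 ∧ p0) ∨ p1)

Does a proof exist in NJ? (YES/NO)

Derivation (root first):
[∨I₁] p0 ⊢ ((p0 ∧ p0) ∨ p1)
  [∧I] p0 ⊢ (p0 ∧ p0)
    [Ax] p0 ⊢ p0
    [Ax] p0 ⊢ p0

Result: YES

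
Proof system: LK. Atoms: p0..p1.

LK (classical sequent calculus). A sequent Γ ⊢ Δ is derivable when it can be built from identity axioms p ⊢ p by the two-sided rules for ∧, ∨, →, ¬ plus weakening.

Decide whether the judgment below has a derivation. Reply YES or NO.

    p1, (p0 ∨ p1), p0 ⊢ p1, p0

Derivation (root first):
[WL] p1, (p0 ∨ p1), p0 ⊢ p1, p0
  [∨L] p1, (p0 ∨ p1) ⊢ p1, p0
    [Ax] p0 ⊢ p0
    [WL] p1, p1 ⊢ p1
      [Ax] p1 ⊢ p1

Result: YES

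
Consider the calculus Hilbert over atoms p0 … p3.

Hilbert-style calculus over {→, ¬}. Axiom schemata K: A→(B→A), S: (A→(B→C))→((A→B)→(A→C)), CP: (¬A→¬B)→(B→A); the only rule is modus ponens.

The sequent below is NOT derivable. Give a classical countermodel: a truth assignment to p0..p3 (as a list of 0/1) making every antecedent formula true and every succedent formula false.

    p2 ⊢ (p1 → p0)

Enumerate valuations to refute Γ ⊢ Δ:
  v=0000: Γ:[p2=F] Δ:[(p1 → p0)=T] refutes=False
  v=0001: Γ:[p2=F] Δ:[(p1 → p0)=T] refutes=False
  v=0010: Γ:[p2=T] Δ:[(p1 → p0)=T] refutes=False
  v=0011: Γ:[p2=T] Δ:[(p1 → p0)=T] refutes=False
  v=0100: Γ:[p2=F] Δ:[(p1 → p0)=F] refutes=False
  v=0101: Γ:[p2=F] Δ:[(p1 → p0)=F] refutes=False
  v=0110: Γ:[p2=T] Δ:[(p1 → p0)=F] refutes=True  ← countermodel

Result: [0, 1, 1, 0]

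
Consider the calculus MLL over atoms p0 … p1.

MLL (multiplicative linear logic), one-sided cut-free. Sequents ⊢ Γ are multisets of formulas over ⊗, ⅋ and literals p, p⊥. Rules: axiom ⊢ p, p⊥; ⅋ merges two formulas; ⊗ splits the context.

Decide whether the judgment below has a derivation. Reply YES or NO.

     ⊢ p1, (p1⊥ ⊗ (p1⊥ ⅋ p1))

Proof tree:
[⊗]  ⊢ p1, (p1⊥ ⊗ (p1⊥ ⅋ p1))
  [Ax]  ⊢ p1, p1⊥
  [⅋]  ⊢ (p1⊥ ⅋ p1)
    [Ax]  ⊢ p1, p1⊥

Result: YES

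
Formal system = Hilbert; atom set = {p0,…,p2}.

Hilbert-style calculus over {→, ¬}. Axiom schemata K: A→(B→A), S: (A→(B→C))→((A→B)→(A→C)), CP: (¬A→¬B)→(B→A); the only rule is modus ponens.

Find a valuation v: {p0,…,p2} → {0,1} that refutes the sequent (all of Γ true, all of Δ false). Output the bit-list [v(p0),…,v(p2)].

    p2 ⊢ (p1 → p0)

Search for a countermodel by truth-table:
  v=000: Γ:[p2=F] Δ:[(p1 → p0)=T] refutes=False
  v=001: Γ:[p2=T] Δ:[(p1 → p0)=T] refutes=False
  v=010: Γ:[p2=F] Δ:[(p1 → p0)=F] refutes=False
  v=011: Γ:[p2=T] Δ:[(p1 → p0)=F] refutes=True  ← countermodel

Result: [0, 1, 1]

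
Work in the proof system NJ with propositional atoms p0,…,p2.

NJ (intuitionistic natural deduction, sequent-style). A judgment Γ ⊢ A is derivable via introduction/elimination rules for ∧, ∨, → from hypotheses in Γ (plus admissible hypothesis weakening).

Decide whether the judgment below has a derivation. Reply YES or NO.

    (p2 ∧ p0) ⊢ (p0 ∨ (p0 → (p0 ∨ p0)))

Derivation trace:
[∨I₂] (p2 ∧ p0) ⊢ (p0 ∨ (p0 → (p0 ∨ p0)))
  [Wk] (p2 ∧ p0) ⊢ (p0 → (p0 ∨ p0))
    [→I]  ⊢ (p0 → (p0 ∨ p0))
      [∨I₁] p0 ⊢ (p0 ∨ p0)
        [Ax] p0 ⊢ p0

Result: YES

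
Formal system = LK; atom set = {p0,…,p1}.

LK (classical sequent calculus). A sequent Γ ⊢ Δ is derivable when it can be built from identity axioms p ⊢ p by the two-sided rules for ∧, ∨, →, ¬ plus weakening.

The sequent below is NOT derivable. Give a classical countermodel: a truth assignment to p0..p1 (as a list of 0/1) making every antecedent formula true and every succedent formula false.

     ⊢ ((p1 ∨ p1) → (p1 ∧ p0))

Search for a countermodel by truth-table:
  v=00: Γ:[] Δ:[((p1 ∨ p1) → (p1 ∧ p0))=T] refutes=False
  v=01: Γ:[] Δ:[((p1 ∨ p1) → (p1 ∧ p0))=F] refutes=True  ← countermodel

Result: [0, 1]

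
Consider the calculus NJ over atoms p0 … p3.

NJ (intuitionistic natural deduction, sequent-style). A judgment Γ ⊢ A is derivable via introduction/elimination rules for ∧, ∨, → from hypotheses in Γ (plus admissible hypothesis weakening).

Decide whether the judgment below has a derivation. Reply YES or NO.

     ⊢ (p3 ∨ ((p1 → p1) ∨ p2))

Proof tree:
[∨I₂]  ⊢ (p3 ∨ ((p1 → p1) ∨ p2))
  [∨I₁]  ⊢ ((p1 → p1) ∨ p2)
    [→I]  ⊢ (p1 → p1)
      [Ax] p1 ⊢ p1

Result: YES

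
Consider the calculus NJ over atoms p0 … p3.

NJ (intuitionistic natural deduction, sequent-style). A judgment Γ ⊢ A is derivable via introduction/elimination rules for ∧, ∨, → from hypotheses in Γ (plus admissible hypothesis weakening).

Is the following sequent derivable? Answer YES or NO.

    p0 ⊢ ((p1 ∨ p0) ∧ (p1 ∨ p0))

Derivation (root first):
[∧I] p0 ⊢ ((p1 ∨ p0) ∧ (p1 ∨ p0))
  [∨I₂] p0 ⊢ (p1 ∨ p0)
    [Ax] p0 ⊢ p0
  [∨I₂] p0 ⊢ (p1 ∨ p0)
    [Ax] p0 ⊢ p0

Result: YES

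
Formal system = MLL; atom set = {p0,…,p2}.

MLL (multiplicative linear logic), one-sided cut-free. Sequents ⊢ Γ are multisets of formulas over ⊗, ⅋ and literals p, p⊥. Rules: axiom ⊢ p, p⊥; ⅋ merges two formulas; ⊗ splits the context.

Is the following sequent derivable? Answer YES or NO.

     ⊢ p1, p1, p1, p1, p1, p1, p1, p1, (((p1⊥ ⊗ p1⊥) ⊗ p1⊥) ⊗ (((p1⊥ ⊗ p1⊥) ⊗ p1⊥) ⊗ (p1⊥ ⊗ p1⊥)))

Derivation trace:
[⊗]  ⊢ p1, p1, p1, p1, p1, p1, p1, p1, (((p1⊥ ⊗ p1⊥) ⊗ p1⊥) ⊗ (((p1⊥ ⊗ p1⊥) ⊗ p1⊥) ⊗ (p1⊥ ⊗ p1⊥)))
  [⊗]  ⊢ p1, p1, p1, ((p1⊥ ⊗ p1⊥) ⊗ p1⊥)
    [⊗]  ⊢ p1, p1, (p1⊥ ⊗ p1⊥)
      [Ax]  ⊢ p1, p1⊥
      [Ax]  ⊢ p1, p1⊥
    [Ax]  ⊢ p1, p1⊥
  [⊗]  ⊢ p1, p1, p1, p1, p1, (((p1⊥ ⊗ p1⊥) ⊗ p1⊥) ⊗ (p1⊥ ⊗ p1⊥))
    [⊗]  ⊢ p1, p1, p1, ((p1⊥ ⊗ p1⊥) ⊗ p1⊥)
      [⊗]  ⊢ p1, p1, (p1⊥ ⊗ p1⊥)
        [Ax]  ⊢ p1, p1⊥
        [Ax]  ⊢ p1, p1⊥
      [Ax]  ⊢ p1, p1⊥
    [⊗]  ⊢ p1, p1, (p1⊥ ⊗ p1⊥)
      [Ax]  ⊢ p1, p1⊥
      [Ax]  ⊢ p1, p1⊥

Result: YES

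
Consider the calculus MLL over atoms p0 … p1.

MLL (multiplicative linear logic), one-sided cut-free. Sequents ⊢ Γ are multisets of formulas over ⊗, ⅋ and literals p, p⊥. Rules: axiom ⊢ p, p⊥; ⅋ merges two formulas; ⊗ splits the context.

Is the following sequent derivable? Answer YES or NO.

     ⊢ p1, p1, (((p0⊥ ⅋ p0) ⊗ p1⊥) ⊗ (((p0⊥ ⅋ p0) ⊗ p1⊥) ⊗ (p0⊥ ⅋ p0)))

Derivation (root first):
[⊗]  ⊢ p1, p1, (((p0⊥ ⅋ p0) ⊗ p1⊥) ⊗ (((p0⊥ ⅋ p0) ⊗ p1⊥) ⊗ (p0⊥ ⅋ p0)))
  [⊗]  ⊢ p1, ((p0⊥ ⅋ p0) ⊗ p1⊥)
    [⅋]  ⊢ (p0⊥ ⅋ p0)
      [Ax]  ⊢ p0, p0⊥
    [Ax]  ⊢ p1, p1⊥
  [⊗]  ⊢ p1, (((p0⊥ ⅋ p0) ⊗ p1⊥) ⊗ (p0⊥ ⅋ p0))
    [⊗]  ⊢ p1, ((p0⊥ ⅋ p0) ⊗ p1⊥)
      [⅋]  ⊢ (p0⊥ ⅋ p0)
        [Ax]  ⊢ p0, p0⊥
      [Ax]  ⊢ p1, p1⊥
    [⅋]  ⊢ (p0⊥ ⅋ p0)
      [Ax]  ⊢ p0, p0⊥

Result: YES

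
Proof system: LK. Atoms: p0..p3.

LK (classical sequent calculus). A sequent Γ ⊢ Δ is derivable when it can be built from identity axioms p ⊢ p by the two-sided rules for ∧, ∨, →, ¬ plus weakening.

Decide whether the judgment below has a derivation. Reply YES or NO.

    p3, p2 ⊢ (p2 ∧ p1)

Search for a countermodel by truth-table:
  v=0000: Γ:[p3=F, p2=F] Δ:[(p2 ∧ p1)=F] refutes=False
  v=0001: Γ:[p3=T, p2=F] Δ:[(p2 ∧ p1)=F] refutes=False
  v=0010: Γ:[p3=F, p2=T] Δ:[(p2 ∧ p1)=F] refutes=False
  v=0011: Γ:[p3=T, p2=T] Δ:[(p2 ∧ p1)=F] refutes=True  ← countermodel

Result: NO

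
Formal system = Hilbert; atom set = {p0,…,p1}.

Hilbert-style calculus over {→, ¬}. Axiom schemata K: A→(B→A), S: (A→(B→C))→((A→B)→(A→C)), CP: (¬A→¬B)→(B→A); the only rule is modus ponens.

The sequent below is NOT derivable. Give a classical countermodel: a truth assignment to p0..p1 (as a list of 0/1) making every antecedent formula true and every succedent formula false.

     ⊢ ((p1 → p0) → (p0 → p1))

Enumerate valuations to refute Γ ⊢ Δ:
  v=00: Γ:[] Δ:[((p1 → p0) → (p0 → p1))=T] refutes=False
  v=01: Γ:[] Δ:[((p1 → p0) → (p0 → p1))=T] refutes=False
  v=10: Γ:[] Δ:[((p1 → p0) → (p0 → p1))=F] refutes=True  ← countermodel

Result: [1, 0]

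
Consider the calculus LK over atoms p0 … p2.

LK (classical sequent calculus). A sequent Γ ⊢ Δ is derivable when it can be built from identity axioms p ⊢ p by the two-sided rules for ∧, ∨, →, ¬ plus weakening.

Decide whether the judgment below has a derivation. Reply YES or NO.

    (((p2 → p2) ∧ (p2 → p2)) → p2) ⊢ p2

Proof tree:
[→L] (((p2 → p2) ∧ (p2 → p2)) → p2) ⊢ p2
  [∧R]  ⊢ ((p2 → p2) ∧ (p2 → p2))
    [→R]  ⊢ (p2 → p2)
      [Ax] p2 ⊢ p2
    [→R]  ⊢ (p2 → p2)
      [Ax] p2 ⊢ p2
  [Ax] p2 ⊢ p2

Result: YES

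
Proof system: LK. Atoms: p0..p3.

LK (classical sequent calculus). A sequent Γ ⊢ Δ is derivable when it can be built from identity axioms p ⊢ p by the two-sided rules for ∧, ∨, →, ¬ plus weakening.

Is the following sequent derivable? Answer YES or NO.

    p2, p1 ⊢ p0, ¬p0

Proof tree:
[WL] p2, p1 ⊢ p0, ¬p0
  [¬R] p2 ⊢ p0, ¬p0
    [WL] p0, p2 ⊢ p0
      [Ax] p0 ⊢ p0

Result: YES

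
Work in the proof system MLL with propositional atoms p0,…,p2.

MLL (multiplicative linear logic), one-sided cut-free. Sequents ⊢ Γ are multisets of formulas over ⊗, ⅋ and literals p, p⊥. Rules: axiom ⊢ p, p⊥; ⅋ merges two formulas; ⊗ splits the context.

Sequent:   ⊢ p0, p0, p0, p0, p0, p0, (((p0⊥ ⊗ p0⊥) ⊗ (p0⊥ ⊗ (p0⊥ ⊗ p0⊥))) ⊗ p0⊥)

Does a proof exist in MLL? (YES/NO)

Derivation trace:
[⊗]  ⊢ p0, p0, p0, p0, p0, p0, (((p0⊥ ⊗ p0⊥) ⊗ (p0⊥ ⊗ (p0⊥ ⊗ p0⊥))) ⊗ p0⊥)
  [⊗]  ⊢ p0, p0, p0, p0, p0, ((p0⊥ ⊗ p0⊥) ⊗ (p0⊥ ⊗ (p0⊥ ⊗ p0⊥)))
    [⊗]  ⊢ p0, p0, (p0⊥ ⊗ p0⊥)
      [Ax]  ⊢ p0, p0⊥
      [Ax]  ⊢ p0, p0⊥
    [⊗]  ⊢ p0, p0, p0, (p0⊥ ⊗ (p0⊥ ⊗ p0⊥))
      [Ax]  ⊢ p0, p0⊥
      [⊗]  ⊢ p0, p0, (p0⊥ ⊗ p0⊥)
        [Ax]  ⊢ p0, p0⊥
        [Ax]  ⊢ p0, p0⊥
  [Ax]  ⊢ p0, p0⊥

Result: YES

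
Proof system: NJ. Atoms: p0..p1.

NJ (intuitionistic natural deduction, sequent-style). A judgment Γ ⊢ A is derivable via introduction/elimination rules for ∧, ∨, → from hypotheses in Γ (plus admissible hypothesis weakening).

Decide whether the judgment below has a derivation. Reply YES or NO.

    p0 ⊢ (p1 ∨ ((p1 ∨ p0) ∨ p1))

Derivation (root first):
[∨I₂] p0 ⊢ (p1 ∨ ((p1 ∨ p0) ∨ p1))
  [∨I₁] p0 ⊢ ((p1 ∨ p0) ∨ p1)
    [∨I₂] p0 ⊢ (p1 ∨ p0)
      [Ax] p0 ⊢ p0

Result: YES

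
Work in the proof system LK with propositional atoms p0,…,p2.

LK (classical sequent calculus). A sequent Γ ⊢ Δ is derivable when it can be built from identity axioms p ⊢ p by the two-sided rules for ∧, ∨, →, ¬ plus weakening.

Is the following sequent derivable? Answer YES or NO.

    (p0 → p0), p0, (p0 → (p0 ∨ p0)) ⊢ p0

Derivation trace:
[→L] (p0 → p0), p0, (p0 → (p0 ∨ p0)) ⊢ p0
  [→L] p0, (p0 → p0) ⊢ p0
    [Ax] p0 ⊢ p0
    [Ax] p0 ⊢ p0
  [∨L] (p0 → p0), p0, (p0 ∨ p0) ⊢ p0
    [Ax] p0 ⊢ p0
    [WL] p0, (p0 → p0), p0 ⊢ p0
      [→L] p0, (p0 → p0) ⊢ p0
        [Ax] p0 ⊢ p0
        [Ax] p0 ⊢ p0

Result: YES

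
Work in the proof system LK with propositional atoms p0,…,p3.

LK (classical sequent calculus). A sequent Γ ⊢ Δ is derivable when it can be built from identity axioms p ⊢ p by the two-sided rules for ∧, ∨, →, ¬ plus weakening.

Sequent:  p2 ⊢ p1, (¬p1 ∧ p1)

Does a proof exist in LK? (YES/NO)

Enumerate valuations to refute Γ ⊢ Δ:
  v=0000: Γ:[p2=F] Δ:[p1=F, (¬p1 ∧ p1)=F] refutes=False
  v=0001: Γ:[p2=F] Δ:[p1=F, (¬p1 ∧ p1)=F] refutes=False
  v=0010: Γ:[p2=T] Δ:[p1=F, (¬p1 ∧ p1)=F] refutes=True  ← countermodel

Result: NO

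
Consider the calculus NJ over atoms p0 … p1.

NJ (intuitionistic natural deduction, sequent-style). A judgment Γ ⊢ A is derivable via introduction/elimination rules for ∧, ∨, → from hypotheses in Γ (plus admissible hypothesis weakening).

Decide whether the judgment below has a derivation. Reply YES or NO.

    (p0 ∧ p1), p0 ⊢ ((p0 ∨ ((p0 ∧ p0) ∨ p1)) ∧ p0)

Proof tree:
[∧I] (p0 ∧ p1), p0 ⊢ ((p0 ∨ ((p0 ∧ p0) ∨ p1)) ∧ p0)
  [∨I₂] p0 ⊢ (p0 ∨ ((p0 ∧ p0) ∨ p1))
    [∨I₁] p0 ⊢ ((p0 ∧ p0) ∨ p1)
      [∧I] p0 ⊢ (p0 ∧ p0)
        [Ax] p0 ⊢ p0
        [Ax] p0 ⊢ p0
  [Wk] p0, (p0 ∧ p1) ⊢ p0
    [Ax] p0 ⊢ p0

Result: YES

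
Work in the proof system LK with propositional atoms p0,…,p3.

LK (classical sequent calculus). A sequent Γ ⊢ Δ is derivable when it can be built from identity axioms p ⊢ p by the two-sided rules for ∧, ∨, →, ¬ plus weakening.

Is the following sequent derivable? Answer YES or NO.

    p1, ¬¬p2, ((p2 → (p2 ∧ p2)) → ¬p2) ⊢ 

Derivation trace:
[→L] p1, ¬¬p2, ((p2 → (p2 ∧ p2)) → ¬p2) ⊢ 
  [→R] p1 ⊢ (p2 → (p2 ∧ p2))
    [WL] p2, p1 ⊢ (p2 ∧ p2)
      [∧R] p2 ⊢ (p2 ∧ p2)
        [Ax] p2 ⊢ p2
        [Ax] p2 ⊢ p2
  [¬L] ¬¬p2, ¬p2 ⊢ 
    [¬L] ¬¬p2 ⊢ p2
      [¬R]  ⊢ p2, ¬p2
        [Ax] p2 ⊢ p2

Result: YES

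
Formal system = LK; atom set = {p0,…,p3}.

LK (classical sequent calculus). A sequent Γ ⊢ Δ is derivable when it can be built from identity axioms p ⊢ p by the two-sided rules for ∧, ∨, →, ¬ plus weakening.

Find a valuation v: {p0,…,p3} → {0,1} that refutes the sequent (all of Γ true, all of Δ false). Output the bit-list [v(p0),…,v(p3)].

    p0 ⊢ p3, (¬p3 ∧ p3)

Enumerate valuations to refute Γ ⊢ Δ:
  v=0000: Γ:[p0=F] Δ:[p3=F, (¬p3 ∧ p3)=F] refutes=False
  v=0001: Γ:[p0=F] Δ:[p3=T, (¬p3 ∧ p3)=F] refutes=False
  v=0010: Γ:[p0=F] Δ:[p3=F, (¬p3 ∧ p3)=F] refutes=False
  v=0011: Γ:[p0=F] Δ:[p3=T, (¬p3 ∧ p3)=F] refutes=False
  v=0100: Γ:[p0=F] Δ:[p3=F, (¬p3 ∧ p3)=F] refutes=False
  v=0101: Γ:[p0=F] Δ:[p3=T, (¬p3 ∧ p3)=F] refutes=False
  v=0110: Γ:[p0=F] Δ:[p3=F, (¬p3 ∧ p3)=F] refutes=False
  v=0111: Γ:[p0=F] Δ:[p3=T, (¬p3 ∧ p3)=F] refutes=False
  v=1000: Γ:[p0=T] Δ:[p3=F, (¬p3 ∧ p3)=F] refutes=True  ← countermodel

Result: [1, 0, 0, 0]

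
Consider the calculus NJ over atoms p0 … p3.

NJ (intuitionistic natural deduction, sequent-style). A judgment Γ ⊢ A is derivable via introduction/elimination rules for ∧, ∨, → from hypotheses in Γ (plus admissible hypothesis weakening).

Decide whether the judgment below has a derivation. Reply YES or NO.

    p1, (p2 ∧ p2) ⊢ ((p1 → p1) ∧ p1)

Derivation trace:
[Wk] p1, (p2 ∧ p2) ⊢ ((p1 → p1) ∧ p1)
  [∧I] p1 ⊢ ((p1 → p1) ∧ p1)
    [→I]  ⊢ (p1 → p1)
      [Ax] p1 ⊢ p1
    [Ax] p1 ⊢ p1

Result: YES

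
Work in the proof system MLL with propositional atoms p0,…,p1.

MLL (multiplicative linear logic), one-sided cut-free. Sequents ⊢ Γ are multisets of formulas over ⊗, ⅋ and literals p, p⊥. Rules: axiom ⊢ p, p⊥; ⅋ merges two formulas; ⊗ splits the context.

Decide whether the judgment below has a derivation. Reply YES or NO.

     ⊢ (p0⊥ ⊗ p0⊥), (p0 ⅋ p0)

Proof tree:
[⅋]  ⊢ (p0⊥ ⊗ p0⊥), (p0 ⅋ p0)
  [⊗]  ⊢ p0, p0, (p0⊥ ⊗ p0⊥)
    [Ax]  ⊢ p0, p0⊥
    [Ax]  ⊢ p0, p0⊥

Result: YES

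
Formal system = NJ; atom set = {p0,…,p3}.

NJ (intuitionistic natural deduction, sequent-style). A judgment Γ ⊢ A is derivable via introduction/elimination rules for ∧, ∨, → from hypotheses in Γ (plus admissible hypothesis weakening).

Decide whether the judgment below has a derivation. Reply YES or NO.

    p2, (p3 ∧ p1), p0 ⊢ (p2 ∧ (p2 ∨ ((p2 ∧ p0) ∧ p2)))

Derivation trace:
[∧I] p2, (p3 ∧ p1), p0 ⊢ (p2 ∧ (p2 ∨ ((p2 ∧ p0) ∧ p2)))
  [Wk] p2, (p3 ∧ p1) ⊢ p2
    [Ax] p2 ⊢ p2
  [∨I₂] p2, p0 ⊢ (p2 ∨ ((p2 ∧ p0) ∧ p2))
    [∧I] p2, p0 ⊢ ((p2 ∧ p0) ∧ p2)
      [∧I] p2, p0 ⊢ (p2 ∧ p0)
        [Ax] p2 ⊢ p2
        [Ax] p0 ⊢ p0
      [Ax] p2 ⊢ p2

Result: YES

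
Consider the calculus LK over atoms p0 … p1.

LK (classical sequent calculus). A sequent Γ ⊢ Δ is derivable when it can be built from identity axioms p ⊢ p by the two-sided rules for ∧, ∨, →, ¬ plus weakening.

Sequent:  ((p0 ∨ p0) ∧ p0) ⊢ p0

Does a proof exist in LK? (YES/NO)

Proof tree:
[∧L] ((p0 ∨ p0) ∧ p0) ⊢ p0
  [∨L] p0, (p0 ∨ p0) ⊢ p0
    [Ax] p0 ⊢ p0
    [WL] p0, p0 ⊢ p0, p0
      [WR] p0 ⊢ p0, p0
        [Ax] p0 ⊢ p0

Result: YES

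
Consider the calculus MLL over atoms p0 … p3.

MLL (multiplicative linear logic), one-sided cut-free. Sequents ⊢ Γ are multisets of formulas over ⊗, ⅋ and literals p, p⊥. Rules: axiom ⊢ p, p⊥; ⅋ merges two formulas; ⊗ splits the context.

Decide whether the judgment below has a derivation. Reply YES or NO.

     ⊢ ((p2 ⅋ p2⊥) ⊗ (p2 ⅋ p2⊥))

Derivation trace:
[⊗]  ⊢ ((p2 ⅋ p2⊥) ⊗ (p2 ⅋ p2⊥))
  [⅋]  ⊢ (p2 ⅋ p2⊥)
    [Ax]  ⊢ p2, p2⊥
  [⅋]  ⊢ (p2 ⅋ p2⊥)
    [Ax]  ⊢ p2, p2⊥

Result: YES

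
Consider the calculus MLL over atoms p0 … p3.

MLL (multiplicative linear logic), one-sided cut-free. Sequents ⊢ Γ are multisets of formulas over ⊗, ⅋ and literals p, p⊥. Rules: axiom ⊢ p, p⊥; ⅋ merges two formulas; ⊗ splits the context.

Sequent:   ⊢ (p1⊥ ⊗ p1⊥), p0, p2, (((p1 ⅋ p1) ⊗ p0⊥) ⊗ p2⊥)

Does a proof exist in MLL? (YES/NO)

Proof tree:
[⊗]  ⊢ (p1⊥ ⊗ p1⊥), p0, p2, (((p1 ⅋ p1) ⊗ p0⊥) ⊗ p2⊥)
  [⊗]  ⊢ (p1⊥ ⊗ p1⊥), p0, ((p1 ⅋ p1) ⊗ p0⊥)
    [⅋]  ⊢ (p1⊥ ⊗ p1⊥), (p1 ⅋ p1)
      [⊗]  ⊢ p1, p1, (p1⊥ ⊗ p1⊥)
        [Ax]  ⊢ p1, p1⊥
        [Ax]  ⊢ p1, p1⊥
    [Ax]  ⊢ p0, p0⊥
  [Ax]  ⊢ p2, p2⊥

Result: YES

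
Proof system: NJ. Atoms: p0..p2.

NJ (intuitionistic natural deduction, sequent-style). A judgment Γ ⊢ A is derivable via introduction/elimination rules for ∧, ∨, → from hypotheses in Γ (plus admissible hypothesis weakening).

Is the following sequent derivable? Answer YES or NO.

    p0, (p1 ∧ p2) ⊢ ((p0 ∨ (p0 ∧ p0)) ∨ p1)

Derivation trace:
[∨I₁] p0, (p1 ∧ p2) ⊢ ((p0 ∨ (p0 ∧ p0)) ∨ p1)
  [∨I₂] p0, (p1 ∧ p2) ⊢ (p0 ∨ (p0 ∧ p0))
    [Wk] p0, (p1 ∧ p2) ⊢ (p0 ∧ p0)
      [∧I] p0 ⊢ (p0 ∧ p0)
        [Ax] p0 ⊢ p0
        [Ax] p0 ⊢ p0

Result: YES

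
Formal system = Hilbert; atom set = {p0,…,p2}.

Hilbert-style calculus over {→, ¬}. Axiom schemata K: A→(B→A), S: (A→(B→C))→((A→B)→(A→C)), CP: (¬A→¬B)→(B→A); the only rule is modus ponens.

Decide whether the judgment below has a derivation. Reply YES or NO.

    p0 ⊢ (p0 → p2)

Search for a countermodel by truth-table:
  v=000: Γ:[p0=F] Δ:[(p0 → p2)=T] refutes=False
  v=001: Γ:[p0=F] Δ:[(p0 → p2)=T] refutes=False
  v=010: Γ:[p0=F] Δ:[(p0 → p2)=T] refutes=False
  v=011: Γ:[p0=F] Δ:[(p0 → p2)=T] refutes=False
  v=100: Γ:[p0=T] Δ:[(p0 → p2)=F] refutes=True  ← countermodel

Result: NO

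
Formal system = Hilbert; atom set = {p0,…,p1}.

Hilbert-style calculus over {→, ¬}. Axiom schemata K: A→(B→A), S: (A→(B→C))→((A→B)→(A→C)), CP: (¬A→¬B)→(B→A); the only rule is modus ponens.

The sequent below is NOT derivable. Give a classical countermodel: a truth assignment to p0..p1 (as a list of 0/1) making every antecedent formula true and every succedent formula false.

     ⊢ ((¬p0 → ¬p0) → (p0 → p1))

Search for a countermodel by truth-table:
  v=00: Γ:[] Δ:[((¬p0 → ¬p0) → (p0 → p1))=T] refutes=False
  v=01: Γ:[] Δ:[((¬p0 → ¬p0) → (p0 → p1))=T] refutes=False
  v=10: Γ:[] Δ:[((¬p0 → ¬p0) → (p0 → p1))=F] refutes=True  ← countermodel

Result: [1, 0]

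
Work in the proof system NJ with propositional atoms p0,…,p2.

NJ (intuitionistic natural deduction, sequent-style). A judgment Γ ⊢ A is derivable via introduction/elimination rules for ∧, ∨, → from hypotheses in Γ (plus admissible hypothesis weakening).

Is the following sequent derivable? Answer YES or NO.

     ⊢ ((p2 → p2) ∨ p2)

Derivation (root first):
[∨I₁]  ⊢ ((p2 → p2) ∨ p2)
  [→I]  ⊢ (p2 → p2)
    [Ax] p2 ⊢ p2

Result: YES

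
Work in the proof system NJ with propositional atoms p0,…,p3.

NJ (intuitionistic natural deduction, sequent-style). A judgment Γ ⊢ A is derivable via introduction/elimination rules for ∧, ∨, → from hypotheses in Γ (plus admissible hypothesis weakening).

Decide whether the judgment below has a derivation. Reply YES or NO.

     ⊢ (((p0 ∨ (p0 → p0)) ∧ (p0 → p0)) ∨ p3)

Derivation (root first):
[∨I₁]  ⊢ (((p0 ∨ (p0 → p0)) ∧ (p0 → p0)) ∨ p3)
  [∧I]  ⊢ ((p0 ∨ (p0 → p0)) ∧ (p0 → p0))
    [∨I₂]  ⊢ (p0 ∨ (p0 → p0))
      [→I]  ⊢ (p0 → p0)
        [Ax] p0 ⊢ p0
    [→I]  ⊢ (p0 → p0)
      [Ax] p0 ⊢ p0

Result: YES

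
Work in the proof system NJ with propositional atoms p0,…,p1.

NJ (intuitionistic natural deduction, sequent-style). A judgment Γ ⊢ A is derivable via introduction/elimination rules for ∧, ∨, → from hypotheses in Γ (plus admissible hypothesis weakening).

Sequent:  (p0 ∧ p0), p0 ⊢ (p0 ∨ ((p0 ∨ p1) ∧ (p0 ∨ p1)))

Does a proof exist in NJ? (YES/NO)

Derivation trace:
[∨I₂] (p0 ∧ p0), p0 ⊢ (p0 ∨ ((p0 ∨ p1) ∧ (p0 ∨ p1)))
  [∧I] (p0 ∧ p0), p0 ⊢ ((p0 ∨ p1) ∧ (p0 ∨ p1))
    [Wk] p0, (p0 ∧ p0) ⊢ (p0 ∨ p1)
      [∨I₁] p0 ⊢ (p0 ∨ p1)
        [Ax] p0 ⊢ p0
    [∨I₁] p0 ⊢ (p0 ∨ p1)
      [Ax] p0 ⊢ p0

Result: YES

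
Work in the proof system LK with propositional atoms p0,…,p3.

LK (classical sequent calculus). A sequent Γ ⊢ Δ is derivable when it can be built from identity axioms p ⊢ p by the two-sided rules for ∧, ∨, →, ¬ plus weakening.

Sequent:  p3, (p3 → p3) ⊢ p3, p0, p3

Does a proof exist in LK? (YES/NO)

Derivation trace:
[WR] p3, (p3 → p3) ⊢ p3, p0, p3
  [WR] p3, (p3 → p3) ⊢ p3, p0
    [→L] p3, (p3 → p3) ⊢ p3
      [Ax] p3 ⊢ p3
      [Ax] p3 ⊢ p3

Result: YES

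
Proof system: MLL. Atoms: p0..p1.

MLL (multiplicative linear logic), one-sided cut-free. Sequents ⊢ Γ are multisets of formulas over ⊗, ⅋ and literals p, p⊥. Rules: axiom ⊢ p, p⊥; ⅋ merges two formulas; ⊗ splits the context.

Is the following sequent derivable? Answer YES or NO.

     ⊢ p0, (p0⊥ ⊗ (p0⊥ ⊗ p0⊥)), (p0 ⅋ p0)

Proof tree:
[⅋]  ⊢ p0, (p0⊥ ⊗ (p0⊥ ⊗ p0⊥)), (p0 ⅋ p0)
  [⊗]  ⊢ p0, p0, p0, (p0⊥ ⊗ (p0⊥ ⊗ p0⊥))
    [Ax]  ⊢ p0, p0⊥
    [⊗]  ⊢ p0, p0, (p0⊥ ⊗ p0⊥)
      [Ax]  ⊢ p0, p0⊥
      [Ax]  ⊢ p0, p0⊥

Result: YES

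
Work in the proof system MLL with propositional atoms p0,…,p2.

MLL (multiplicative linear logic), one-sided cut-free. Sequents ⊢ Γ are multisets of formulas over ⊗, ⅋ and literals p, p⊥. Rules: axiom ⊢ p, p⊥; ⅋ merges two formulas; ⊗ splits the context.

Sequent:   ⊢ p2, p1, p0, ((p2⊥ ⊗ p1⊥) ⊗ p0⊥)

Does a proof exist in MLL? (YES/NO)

Derivation trace:
[⊗]  ⊢ p2, p1, p0, ((p2⊥ ⊗ p1⊥) ⊗ p0⊥)
  [⊗]  ⊢ p2, p1, (p2⊥ ⊗ p1⊥)
    [Ax]  ⊢ p2, p2⊥
    [Ax]  ⊢ p1, p1⊥
  [Ax]  ⊢ p0, p0⊥

Result: YES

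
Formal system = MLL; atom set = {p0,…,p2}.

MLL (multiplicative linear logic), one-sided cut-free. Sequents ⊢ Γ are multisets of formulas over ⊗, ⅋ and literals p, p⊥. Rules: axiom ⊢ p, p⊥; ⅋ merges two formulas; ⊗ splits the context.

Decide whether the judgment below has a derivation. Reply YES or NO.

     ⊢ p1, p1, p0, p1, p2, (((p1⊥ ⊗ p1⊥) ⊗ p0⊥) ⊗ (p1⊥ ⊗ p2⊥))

Proof tree:
[⊗]  ⊢ p1, p1, p0, p1, p2, (((p1⊥ ⊗ p1⊥) ⊗ p0⊥) ⊗ (p1⊥ ⊗ p2⊥))
  [⊗]  ⊢ p1, p1, p0, ((p1⊥ ⊗ p1⊥) ⊗ p0⊥)
    [⊗]  ⊢ p1, p1, (p1⊥ ⊗ p1⊥)
      [Ax]  ⊢ p1, p1⊥
      [Ax]  ⊢ p1, p1⊥
    [Ax]  ⊢ p0, p0⊥
  [⊗]  ⊢ p1, p2, (p1⊥ ⊗ p2⊥)
    [Ax]  ⊢ p1, p1⊥
    [Ax]  ⊢ p2, p2⊥

Result: YES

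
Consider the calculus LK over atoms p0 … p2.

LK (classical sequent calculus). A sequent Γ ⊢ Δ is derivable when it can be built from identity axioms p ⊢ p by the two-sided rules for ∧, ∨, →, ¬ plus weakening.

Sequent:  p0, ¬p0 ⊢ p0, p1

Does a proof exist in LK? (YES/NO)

Proof tree:
[WR] p0, ¬p0 ⊢ p0, p1
  [¬L] p0, ¬p0 ⊢ p0
    [WR] p0 ⊢ p0, p0
      [Ax] p0 ⊢ p0

Result: YES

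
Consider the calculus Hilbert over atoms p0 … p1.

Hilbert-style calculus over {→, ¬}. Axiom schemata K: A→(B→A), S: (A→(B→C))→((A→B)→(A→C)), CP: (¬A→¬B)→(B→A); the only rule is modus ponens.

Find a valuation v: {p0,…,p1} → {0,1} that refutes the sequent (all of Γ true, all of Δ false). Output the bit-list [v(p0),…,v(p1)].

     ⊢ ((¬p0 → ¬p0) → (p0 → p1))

Search for a countermodel by truth-table:
  v=00: Γ:[] Δ:[((¬p0 → ¬p0) → (p0 → p1))=T] refutes=False
  v=01: Γ:[] Δ:[((¬p0 → ¬p0) → (p0 → p1))=T] refutes=False
  v=10: Γ:[] Δ:[((¬p0 → ¬p0) → (p0 → p1))=F] refutes=True  ← countermodel

Result: [1, 0]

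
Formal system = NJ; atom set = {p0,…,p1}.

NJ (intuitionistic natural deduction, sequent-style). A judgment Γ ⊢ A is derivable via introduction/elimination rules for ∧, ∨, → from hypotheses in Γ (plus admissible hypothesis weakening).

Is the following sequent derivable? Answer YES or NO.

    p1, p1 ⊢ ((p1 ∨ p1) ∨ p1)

Derivation trace:
[∨I₁] p1, p1 ⊢ ((p1 ∨ p1) ∨ p1)
  [∨I₂] p1, p1 ⊢ (p1 ∨ p1)
    [Wk] p1, p1 ⊢ p1
      [Ax] p1 ⊢ p1

Result: YES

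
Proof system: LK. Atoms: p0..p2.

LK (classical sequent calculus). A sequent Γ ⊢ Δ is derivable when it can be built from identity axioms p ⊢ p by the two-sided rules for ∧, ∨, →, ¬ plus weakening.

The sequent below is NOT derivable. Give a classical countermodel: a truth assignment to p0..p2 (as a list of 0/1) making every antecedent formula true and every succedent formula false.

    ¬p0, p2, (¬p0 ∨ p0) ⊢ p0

Enumerate valuations to refute Γ ⊢ Δ:
  v=000: Γ:[¬p0=T, p2=F, (¬p0 ∨ p0)=T] Δ:[p0=F] refutes=False
  v=001: Γ:[¬p0=T, p2=T, (¬p0 ∨ p0)=T] Δ:[p0=F] refutes=True  ← countermodel

Result: [0, 0, 1]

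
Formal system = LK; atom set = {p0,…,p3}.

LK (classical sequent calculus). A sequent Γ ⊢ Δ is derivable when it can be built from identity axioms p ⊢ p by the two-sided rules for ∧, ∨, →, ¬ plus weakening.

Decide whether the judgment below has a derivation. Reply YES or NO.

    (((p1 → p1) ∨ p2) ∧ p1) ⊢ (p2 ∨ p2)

Search for a countermodel by truth-table:
  v=0000: Γ:[(((p1 → p1) ∨ p2) ∧ p1)=F] Δ:[(p2 ∨ p2)=F] refutes=False
  v=0001: Γ:[(((p1 → p1) ∨ p2) ∧ p1)=F] Δ:[(p2 ∨ p2)=F] refutes=False
  v=0010: Γ:[(((p1 → p1) ∨ p2) ∧ p1)=F] Δ:[(p2 ∨ p2)=T] refutes=False
  v=0011: Γ:[(((p1 → p1) ∨ p2) ∧ p1)=F] Δ:[(p2 ∨ p2)=T] refutes=False
  v=0100: Γ:[(((p1 → p1) ∨ p2) ∧ p1)=T] Δ:[(p2 ∨ p2)=F] refutes=True  ← countermodel

Result: NO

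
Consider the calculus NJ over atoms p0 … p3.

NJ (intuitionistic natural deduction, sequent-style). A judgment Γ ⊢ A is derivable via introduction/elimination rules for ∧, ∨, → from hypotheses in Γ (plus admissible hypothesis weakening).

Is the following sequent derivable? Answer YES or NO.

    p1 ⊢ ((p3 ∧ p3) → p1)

Derivation (root first):
[→I] p1 ⊢ ((p3 ∧ p3) → p1)
  [Wk] p1, (p3 ∧ p3) ⊢ p1
    [Ax] p1 ⊢ p1

Result: YES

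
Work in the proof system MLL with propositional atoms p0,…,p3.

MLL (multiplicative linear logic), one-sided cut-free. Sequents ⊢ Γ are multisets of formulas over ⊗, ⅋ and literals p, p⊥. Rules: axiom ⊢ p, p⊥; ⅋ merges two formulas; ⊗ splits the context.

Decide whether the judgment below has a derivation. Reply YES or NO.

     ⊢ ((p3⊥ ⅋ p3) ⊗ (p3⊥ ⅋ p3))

Derivation trace:
[⊗]  ⊢ ((p3⊥ ⅋ p3) ⊗ (p3⊥ ⅋ p3))
  [⅋]  ⊢ (p3⊥ ⅋ p3)
    [Ax]  ⊢ p3, p3⊥
  [⅋]  ⊢ (p3⊥ ⅋ p3)
    [Ax]  ⊢ p3, p3⊥

Result: YES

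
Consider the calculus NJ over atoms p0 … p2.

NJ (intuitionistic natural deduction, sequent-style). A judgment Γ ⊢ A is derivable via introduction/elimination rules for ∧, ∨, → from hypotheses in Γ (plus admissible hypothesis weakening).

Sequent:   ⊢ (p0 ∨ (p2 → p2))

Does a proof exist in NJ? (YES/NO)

Proof tree:
[∨I₂]  ⊢ (p0 ∨ (p2 → p2))
  [→I]  ⊢ (p2 → p2)
    [Ax] p2 ⊢ p2

Result: YES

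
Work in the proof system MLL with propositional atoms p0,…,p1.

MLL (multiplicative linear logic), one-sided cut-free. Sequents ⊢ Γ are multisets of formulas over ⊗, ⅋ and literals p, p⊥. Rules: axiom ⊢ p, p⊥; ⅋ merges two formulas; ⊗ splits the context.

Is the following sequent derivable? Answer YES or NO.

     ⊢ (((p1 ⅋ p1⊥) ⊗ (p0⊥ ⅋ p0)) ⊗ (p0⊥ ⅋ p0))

Derivation (root first):
[⊗]  ⊢ (((p1 ⅋ p1⊥) ⊗ (p0⊥ ⅋ p0)) ⊗ (p0⊥ ⅋ p0))
  [⊗]  ⊢ ((p1 ⅋ p1⊥) ⊗ (p0⊥ ⅋ p0))
    [⅋]  ⊢ (p1 ⅋ p1⊥)
      [Ax]  ⊢ p1, p1⊥
    [⅋]  ⊢ (p0⊥ ⅋ p0)
      [Ax]  ⊢ p0, p0⊥
  [⅋]  ⊢ (p0⊥ ⅋ p0)
    [Ax]  ⊢ p0, p0⊥

Result: YES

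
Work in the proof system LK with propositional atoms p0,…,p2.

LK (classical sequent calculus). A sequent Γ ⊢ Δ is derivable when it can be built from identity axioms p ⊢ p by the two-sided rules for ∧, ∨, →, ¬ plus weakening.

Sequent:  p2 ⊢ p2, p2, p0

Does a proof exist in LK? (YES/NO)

Derivation (root first):
[WR] p2 ⊢ p2, p2, p0
  [WR] p2 ⊢ p2, p2
    [Ax] p2 ⊢ p2

Result: YES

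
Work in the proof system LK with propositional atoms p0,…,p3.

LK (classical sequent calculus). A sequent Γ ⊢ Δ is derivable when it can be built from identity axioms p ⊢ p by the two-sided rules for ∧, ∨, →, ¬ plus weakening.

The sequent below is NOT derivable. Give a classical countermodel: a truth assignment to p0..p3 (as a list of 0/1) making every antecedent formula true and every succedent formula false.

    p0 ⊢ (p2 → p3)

Search for a countermodel by truth-table:
  v=0000: Γ:[p0=F] Δ:[(p2 → p3)=T] refutes=False
  v=0001: Γ:[p0=F] Δ:[(p2 → p3)=T] refutes=False
  v=0010: Γ:[p0=F] Δ:[(p2 → p3)=F] refutes=False
  v=0011: Γ:[p0=F] Δ:[(p2 → p3)=T] refutes=False
  v=0100: Γ:[p0=F] Δ:[(p2 → p3)=T] refutes=False
  v=0101: Γ:[p0=F] Δ:[(p2 → p3)=T] refutes=False
  v=0110: Γ:[p0=F] Δ:[(p2 → p3)=F] refutes=False
  v=0111: Γ:[p0=F] Δ:[(p2 → p3)=T] refutes=False
  v=1000: Γ:[p0=T] Δ:[(p2 → p3)=T] refutes=False
  v=1001: Γ:[p0=T] Δ:[(p2 → p3)=T] refutes=False
  v=1010: Γ:[p0=T] Δ:[(p2 → p3)=F] refutes=True  ← countermodel

Result: [1, 0, 1, 0]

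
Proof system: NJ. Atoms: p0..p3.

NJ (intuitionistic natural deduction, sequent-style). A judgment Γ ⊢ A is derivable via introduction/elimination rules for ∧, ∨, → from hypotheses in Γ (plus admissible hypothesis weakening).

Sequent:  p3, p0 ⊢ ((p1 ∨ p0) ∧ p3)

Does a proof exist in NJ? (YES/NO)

Derivation trace:
[∧I] p3, p0 ⊢ ((p1 ∨ p0) ∧ p3)
  [∨I₂] p0 ⊢ (p1 ∨ p0)
    [Ax] p0 ⊢ p0
  [Ax] p3 ⊢ p3

Result: YES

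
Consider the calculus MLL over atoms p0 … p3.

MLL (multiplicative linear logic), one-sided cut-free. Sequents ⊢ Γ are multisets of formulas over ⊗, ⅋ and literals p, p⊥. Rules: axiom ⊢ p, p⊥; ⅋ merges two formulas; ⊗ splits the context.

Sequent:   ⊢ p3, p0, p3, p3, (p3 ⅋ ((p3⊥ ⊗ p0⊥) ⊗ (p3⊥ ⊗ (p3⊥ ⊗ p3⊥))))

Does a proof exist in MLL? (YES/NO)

Derivation (root first):
[⅋]  ⊢ p3, p0, p3, p3, (p3 ⅋ ((p3⊥ ⊗ p0⊥) ⊗ (p3⊥ ⊗ (p3⊥ ⊗ p3⊥))))
  [⊗]  ⊢ p3, p0, p3, p3, p3, ((p3⊥ ⊗ p0⊥) ⊗ (p3⊥ ⊗ (p3⊥ ⊗ p3⊥)))
    [⊗]  ⊢ p3, p0, (p3⊥ ⊗ p0⊥)
      [Ax]  ⊢ p3, p3⊥
      [Ax]  ⊢ p0, p0⊥
    [⊗]  ⊢ p3, p3, p3, (p3⊥ ⊗ (p3⊥ ⊗ p3⊥))
      [Ax]  ⊢ p3, p3⊥
      [⊗]  ⊢ p3, p3, (p3⊥ ⊗ p3⊥)
        [Ax]  ⊢ p3, p3⊥
        [Ax]  ⊢ p3, p3⊥

Result: YES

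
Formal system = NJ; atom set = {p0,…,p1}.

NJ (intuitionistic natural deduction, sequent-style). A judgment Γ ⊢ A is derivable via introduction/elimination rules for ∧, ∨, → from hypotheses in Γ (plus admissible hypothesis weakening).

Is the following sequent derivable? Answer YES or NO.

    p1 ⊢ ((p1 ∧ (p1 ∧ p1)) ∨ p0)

Derivation (root first):
[∨I₁] p1 ⊢ ((p1 ∧ (p1 ∧ p1)) ∨ p0)
  [∧I] p1 ⊢ (p1 ∧ (p1 ∧ p1))
    [Ax] p1 ⊢ p1
    [∧I] p1 ⊢ (p1 ∧ p1)
      [Ax] p1 ⊢ p1
      [Ax] p1 ⊢ p1

Result: YES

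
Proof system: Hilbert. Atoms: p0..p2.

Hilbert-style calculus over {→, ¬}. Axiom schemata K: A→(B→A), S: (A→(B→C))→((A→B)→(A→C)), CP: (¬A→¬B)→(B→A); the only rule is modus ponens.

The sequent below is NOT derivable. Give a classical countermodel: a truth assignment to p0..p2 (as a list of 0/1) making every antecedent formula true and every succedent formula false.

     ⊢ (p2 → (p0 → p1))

Enumerate valuations to refute Γ ⊢ Δ:
  v=000: Γ:[] Δ:[(p2 → (p0 → p1))=T] refutes=False
  v=001: Γ:[] Δ:[(p2 → (p0 → p1))=T] refutes=False
  v=010: Γ:[] Δ:[(p2 → (p0 → p1))=T] refutes=False
  v=011: Γ:[] Δ:[(p2 → (p0 → p1))=T] refutes=False
  v=100: Γ:[] Δ:[(p2 → (p0 → p1))=T] refutes=False
  v=101: Γ:[] Δ:[(p2 → (p0 → p1))=F] refutes=True  ← countermodel

Result: [1, 0, 1]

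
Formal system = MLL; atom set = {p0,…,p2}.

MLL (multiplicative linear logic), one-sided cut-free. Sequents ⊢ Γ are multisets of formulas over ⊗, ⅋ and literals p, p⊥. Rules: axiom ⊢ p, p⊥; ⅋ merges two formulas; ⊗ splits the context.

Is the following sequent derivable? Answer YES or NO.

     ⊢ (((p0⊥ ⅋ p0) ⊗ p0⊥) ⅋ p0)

Derivation trace:
[⅋]  ⊢ (((p0⊥ ⅋ p0) ⊗ p0⊥) ⅋ p0)
  [⊗]  ⊢ p0, ((p0⊥ ⅋ p0) ⊗ p0⊥)
    [⅋]  ⊢ (p0⊥ ⅋ p0)
      [Ax]  ⊢ p0, p0⊥
    [Ax]  ⊢ p0, p0⊥

Result: YES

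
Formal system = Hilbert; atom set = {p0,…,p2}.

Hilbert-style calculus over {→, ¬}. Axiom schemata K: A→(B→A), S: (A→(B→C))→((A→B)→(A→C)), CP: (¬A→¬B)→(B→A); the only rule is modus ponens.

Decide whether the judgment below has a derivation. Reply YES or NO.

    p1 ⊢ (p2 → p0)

Search for a countermodel by truth-table:
  v=000: Γ:[p1=F] Δ:[(p2 → p0)=T] refutes=False
  v=001: Γ:[p1=F] Δ:[(p2 → p0)=F] refutes=False
  v=010: Γ:[p1=T] Δ:[(p2 → p0)=T] refutes=False
  v=011: Γ:[p1=T] Δ:[(p2 → p0)=F] refutes=True  ← countermodel

Result: NO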